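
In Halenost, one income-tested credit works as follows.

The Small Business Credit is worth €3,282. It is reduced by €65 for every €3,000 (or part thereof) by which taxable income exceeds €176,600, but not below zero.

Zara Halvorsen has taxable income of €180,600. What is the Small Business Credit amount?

Small Business Credit: income exceeds €176,600 by €4,000, which is 2 full-or-partial €3,000 increments; reduction = 2 × €65 = €130, leaving €3,152.

€3,152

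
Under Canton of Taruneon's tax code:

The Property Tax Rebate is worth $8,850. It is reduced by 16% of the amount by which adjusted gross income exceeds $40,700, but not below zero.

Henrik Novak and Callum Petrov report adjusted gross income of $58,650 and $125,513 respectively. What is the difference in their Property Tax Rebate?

Henrik ($58,650): Property Tax Rebate: 16% of the $17,950 excess over $40,700 is $2,872; credit = $8,850 − $2,872 = $5,978.
Callum ($125,513): Property Tax Rebate: 16% of the $84,813 excess over $40,700 is $13,570.08 ≥ base, so the credit is $0.
Difference: |$5,978 − $0| = $5,978.

$5,978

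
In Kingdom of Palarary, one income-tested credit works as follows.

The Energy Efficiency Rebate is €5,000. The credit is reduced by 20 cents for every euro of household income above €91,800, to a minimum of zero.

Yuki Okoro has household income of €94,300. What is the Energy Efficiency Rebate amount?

Energy Efficiency Rebate: 20% of the €2,500 excess over €91,800 is €500; credit = €5,000 − €500 = €4,500.

€4,500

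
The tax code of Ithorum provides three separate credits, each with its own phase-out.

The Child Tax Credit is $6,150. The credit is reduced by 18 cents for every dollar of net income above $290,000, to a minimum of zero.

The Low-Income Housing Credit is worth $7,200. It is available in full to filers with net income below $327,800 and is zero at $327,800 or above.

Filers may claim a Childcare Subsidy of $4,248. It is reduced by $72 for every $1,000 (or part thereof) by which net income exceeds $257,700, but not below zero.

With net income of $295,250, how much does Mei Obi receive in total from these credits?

$13,917

Child Tax Credit: 18% of the $5,250 excess over $290,000 is $945; credit = $6,150 − $945 = $5,205.
Low-Income Housing Credit: $295,250 is below the $327,800 cutoff, so the full $7,200 applies.
Childcare Subsidy: income exceeds $257,700 by $37,550, which is 38 full-or-partial $1,000 increments; reduction = 38 × $72 = $2,736, leaving $1,512.
Total: $5,205 + $7,200 + $1,512 = $13,917.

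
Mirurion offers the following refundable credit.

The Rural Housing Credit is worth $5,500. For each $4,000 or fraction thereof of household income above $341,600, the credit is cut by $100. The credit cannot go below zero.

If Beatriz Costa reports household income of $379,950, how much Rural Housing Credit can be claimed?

Rural Housing Credit: income exceeds $341,600 by $38,350, which is 10 full-or-partial $4,000 increments; reduction = 10 × $100 = $1,000, leaving $4,500.

$4,500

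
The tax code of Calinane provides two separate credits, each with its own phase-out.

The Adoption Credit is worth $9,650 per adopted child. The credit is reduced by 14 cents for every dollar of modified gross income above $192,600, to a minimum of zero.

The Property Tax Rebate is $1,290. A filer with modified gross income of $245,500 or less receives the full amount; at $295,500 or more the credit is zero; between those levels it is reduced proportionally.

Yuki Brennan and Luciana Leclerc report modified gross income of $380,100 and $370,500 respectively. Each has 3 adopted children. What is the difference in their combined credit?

$1,344

Yuki ($380,100): Adoption Credit: base = 3 × $9,650 = $28,950. 14% of the $187,500 excess over $192,600 is $26,250; credit = $28,950 − $26,250 = $2,700. Property Tax Rebate: $380,100 is at or above $295,500, so the credit is $0. total $2,700 + $0 = $2,700
Luciana ($370,500): Adoption Credit: base = 3 × $9,650 = $28,950. 14% of the $177,900 excess over $192,600 is $24,906; credit = $28,950 − $24,906 = $4,044. Property Tax Rebate: $370,500 is at or above $295,500, so the credit is $0. total $4,044 + $0 = $4,044
Difference: |$2,700 − $4,044| = $1,344.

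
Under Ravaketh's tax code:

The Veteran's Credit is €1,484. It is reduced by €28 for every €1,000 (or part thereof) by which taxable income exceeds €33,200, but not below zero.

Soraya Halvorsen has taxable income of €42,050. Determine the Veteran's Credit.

€1,232

Veteran's Credit: income exceeds €33,200 by €8,850, which is 9 full-or-partial €1,000 increments; reduction = 9 × €28 = €252, leaving €1,232.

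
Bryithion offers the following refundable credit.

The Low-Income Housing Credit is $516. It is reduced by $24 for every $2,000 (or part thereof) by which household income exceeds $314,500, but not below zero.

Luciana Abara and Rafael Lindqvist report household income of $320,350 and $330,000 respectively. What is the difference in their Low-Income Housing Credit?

Luciana ($320,350): Low-Income Housing Credit: income exceeds $314,500 by $5,850, which is 3 full-or-partial $2,000 increments; reduction = 3 × $24 = $72, leaving $444.
Rafael ($330,000): Low-Income Housing Credit: income exceeds $314,500 by $15,500, which is 8 full-or-partial $2,000 increments; reduction = 8 × $24 = $192, leaving $324.
Difference: |$444 − $324| = $120.

$120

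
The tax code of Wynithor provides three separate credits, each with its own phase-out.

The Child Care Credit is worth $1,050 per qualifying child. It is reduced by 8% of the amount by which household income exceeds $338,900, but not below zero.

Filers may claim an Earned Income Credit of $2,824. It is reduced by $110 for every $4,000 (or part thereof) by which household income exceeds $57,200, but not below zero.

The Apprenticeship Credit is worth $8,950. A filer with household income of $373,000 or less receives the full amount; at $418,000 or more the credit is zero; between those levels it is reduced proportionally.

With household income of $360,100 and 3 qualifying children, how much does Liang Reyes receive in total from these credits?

Child Care Credit: base = 3 × $1,050 = $3,150. 8% of the $21,200 excess over $338,900 is $1,696; credit = $3,150 − $1,696 = $1,454.
Earned Income Credit: income exceeds $57,200 by $302,900 → 76 increments × $110 = $8,360 ≥ base, so the credit is $0.
Apprenticeship Credit: $360,100 is at or below the $373,000 threshold, so the full $8,950 applies.
Total: $1,454 + $0 + $8,950 = $10,404.

$10,404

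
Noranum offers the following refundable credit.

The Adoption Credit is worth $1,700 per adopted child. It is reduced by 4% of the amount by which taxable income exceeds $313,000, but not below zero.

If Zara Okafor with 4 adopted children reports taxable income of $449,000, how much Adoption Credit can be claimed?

Adoption Credit: base = 4 × $1,700 = $6,800. 4% of the $136,000 excess over $313,000 is $5,440; credit = $6,800 − $5,440 = $1,360.

$1,360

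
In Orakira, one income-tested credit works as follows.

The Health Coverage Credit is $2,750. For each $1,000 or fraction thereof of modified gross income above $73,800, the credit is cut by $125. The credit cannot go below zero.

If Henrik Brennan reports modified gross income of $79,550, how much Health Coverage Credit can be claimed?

$2,000

Health Coverage Credit: income exceeds $73,800 by $5,750, which is 6 full-or-partial $1,000 increments; reduction = 6 × $125 = $750, leaving $2,000.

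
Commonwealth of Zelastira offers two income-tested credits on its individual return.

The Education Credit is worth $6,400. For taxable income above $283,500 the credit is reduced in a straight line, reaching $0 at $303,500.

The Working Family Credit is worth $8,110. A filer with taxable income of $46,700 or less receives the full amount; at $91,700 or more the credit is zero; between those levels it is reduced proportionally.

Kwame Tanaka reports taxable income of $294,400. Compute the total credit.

$2,912

Education Credit: $294,400 is $10,900 into a $20,000 phase-out range, leaving 9,100/20,000 of the credit: $6,400 × 9,100/20,000 = $2,912.
Working Family Credit: $294,400 is at or above $91,700, so the credit is $0.
Total: $2,912 + $0 = $2,912.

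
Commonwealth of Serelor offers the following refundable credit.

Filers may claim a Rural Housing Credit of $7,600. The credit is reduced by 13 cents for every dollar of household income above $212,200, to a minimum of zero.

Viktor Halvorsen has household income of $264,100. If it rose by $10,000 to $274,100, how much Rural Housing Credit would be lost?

At $264,100 — 13% of the $51,900 excess over $212,200 is $6,747; credit = $7,600 − $6,747 = $853.
At $274,100 — 13% of the $61,900 excess over $212,200 is $8,047 ≥ base, so the credit is $0.
Lost: $853 − $0 = $853.

$853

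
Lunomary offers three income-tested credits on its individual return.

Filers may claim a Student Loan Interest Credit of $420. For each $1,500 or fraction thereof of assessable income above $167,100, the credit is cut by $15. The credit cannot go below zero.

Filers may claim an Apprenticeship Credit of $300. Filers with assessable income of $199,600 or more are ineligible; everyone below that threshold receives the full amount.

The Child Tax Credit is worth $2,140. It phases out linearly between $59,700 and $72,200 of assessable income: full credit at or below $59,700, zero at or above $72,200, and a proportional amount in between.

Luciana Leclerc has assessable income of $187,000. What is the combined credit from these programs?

$510

Student Loan Interest Credit: income exceeds $167,100 by $19,900, which is 14 full-or-partial $1,500 increments; reduction = 14 × $15 = $210, leaving $210.
Apprenticeship Credit: $187,000 is below the $199,600 cutoff, so the full $300 applies.
Child Tax Credit: $187,000 is at or above $72,200, so the credit is $0.
Total: $210 + $300 + $0 = $510.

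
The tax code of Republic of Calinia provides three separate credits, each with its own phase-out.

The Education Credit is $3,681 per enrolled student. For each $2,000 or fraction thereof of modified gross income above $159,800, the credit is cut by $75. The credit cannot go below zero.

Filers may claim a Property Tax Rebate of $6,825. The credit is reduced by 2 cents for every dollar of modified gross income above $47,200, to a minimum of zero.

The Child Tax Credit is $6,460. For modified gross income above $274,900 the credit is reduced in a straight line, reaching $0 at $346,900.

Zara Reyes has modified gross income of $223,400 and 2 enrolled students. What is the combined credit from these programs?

$14,723

Education Credit: base = 2 × $3,681 = $7,362. income exceeds $159,800 by $63,600, which is 32 full-or-partial $2,000 increments; reduction = 32 × $75 = $2,400, leaving $4,962.
Property Tax Rebate: 2% of the $176,200 excess over $47,200 is $3,524; credit = $6,825 − $3,524 = $3,301.
Child Tax Credit: $223,400 is at or below the $274,900 threshold, so the full $6,460 applies.
Total: $4,962 + $3,301 + $6,460 = $14,723.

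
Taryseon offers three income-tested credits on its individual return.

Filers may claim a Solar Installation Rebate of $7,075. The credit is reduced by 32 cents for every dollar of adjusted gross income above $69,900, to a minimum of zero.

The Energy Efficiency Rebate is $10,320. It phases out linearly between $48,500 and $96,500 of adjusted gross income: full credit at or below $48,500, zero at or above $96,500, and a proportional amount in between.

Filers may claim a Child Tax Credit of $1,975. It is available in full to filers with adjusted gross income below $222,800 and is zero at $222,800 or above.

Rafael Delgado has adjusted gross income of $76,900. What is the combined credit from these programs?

$11,024

Solar Installation Rebate: 32% of the $7,000 excess over $69,900 is $2,240; credit = $7,075 − $2,240 = $4,835.
Energy Efficiency Rebate: $76,900 is $28,400 into a $48,000 phase-out range, leaving 19,600/48,000 of the credit: $10,320 × 19,600/48,000 = $4,214.
Child Tax Credit: $76,900 is below the $222,800 cutoff, so the full $1,975 applies.
Total: $4,835 + $4,214 + $1,975 = $11,024.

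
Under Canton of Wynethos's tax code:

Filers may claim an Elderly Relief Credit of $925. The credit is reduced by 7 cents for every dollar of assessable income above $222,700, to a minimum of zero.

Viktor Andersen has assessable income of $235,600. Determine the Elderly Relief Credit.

Elderly Relief Credit: 7% of the $12,900 excess over $222,700 is $903; credit = $925 − $903 = $22.

$22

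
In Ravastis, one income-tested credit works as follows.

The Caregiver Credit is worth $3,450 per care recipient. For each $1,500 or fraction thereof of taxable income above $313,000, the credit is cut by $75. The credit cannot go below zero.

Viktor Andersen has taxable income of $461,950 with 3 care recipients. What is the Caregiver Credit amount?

Caregiver Credit: base = 3 × $3,450 = $10,350. income exceeds $313,000 by $148,950, which is 100 full-or-partial $1,500 increments; reduction = 100 × $75 = $7,500, leaving $2,850.

$2,850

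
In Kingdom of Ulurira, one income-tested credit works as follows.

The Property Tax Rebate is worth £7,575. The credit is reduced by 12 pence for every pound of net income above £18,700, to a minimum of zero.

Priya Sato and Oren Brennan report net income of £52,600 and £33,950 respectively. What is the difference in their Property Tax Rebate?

£2,238

Priya (£52,600): Property Tax Rebate: 12% of the £33,900 excess over £18,700 is £4,068; credit = £7,575 − £4,068 = £3,507.
Oren (£33,950): Property Tax Rebate: 12% of the £15,250 excess over £18,700 is £1,830; credit = £7,575 − £1,830 = £5,745.
Difference: |£3,507 − £5,745| = £2,238.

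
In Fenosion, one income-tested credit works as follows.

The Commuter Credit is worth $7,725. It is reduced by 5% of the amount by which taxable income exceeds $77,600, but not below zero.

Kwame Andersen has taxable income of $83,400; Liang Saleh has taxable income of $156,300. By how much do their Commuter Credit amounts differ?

Kwame ($83,400): Commuter Credit: 5% of the $5,800 excess over $77,600 is $290; credit = $7,725 − $290 = $7,435.
Liang ($156,300): Commuter Credit: 5% of the $78,700 excess over $77,600 is $3,935; credit = $7,725 − $3,935 = $3,790.
Difference: |$7,435 − $3,790| = $3,645.

$3,645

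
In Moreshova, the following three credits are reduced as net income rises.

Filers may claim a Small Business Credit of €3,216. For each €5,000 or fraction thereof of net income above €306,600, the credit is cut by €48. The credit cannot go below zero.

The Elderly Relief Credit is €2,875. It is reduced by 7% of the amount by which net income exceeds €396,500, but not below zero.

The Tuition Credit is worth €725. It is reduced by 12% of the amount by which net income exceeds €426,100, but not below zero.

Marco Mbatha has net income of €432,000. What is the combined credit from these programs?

€2,375

Small Business Credit: income exceeds €306,600 by €125,400, which is 26 full-or-partial €5,000 increments; reduction = 26 × €48 = €1,248, leaving €1,968.
Elderly Relief Credit: 7% of the €35,500 excess over €396,500 is €2,485; credit = €2,875 − €2,485 = €390.
Tuition Credit: 12% of the €5,900 excess over €426,100 is €708; credit = €725 − €708 = €17.
Total: €1,968 + €390 + €17 = €2,375.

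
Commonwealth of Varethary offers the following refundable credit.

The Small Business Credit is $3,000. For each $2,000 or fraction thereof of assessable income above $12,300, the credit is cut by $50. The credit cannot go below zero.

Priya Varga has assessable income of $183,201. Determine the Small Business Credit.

$0

Small Business Credit: income exceeds $12,300 by $170,901 → 86 increments × $50 = $4,300 ≥ base, so the credit is $0.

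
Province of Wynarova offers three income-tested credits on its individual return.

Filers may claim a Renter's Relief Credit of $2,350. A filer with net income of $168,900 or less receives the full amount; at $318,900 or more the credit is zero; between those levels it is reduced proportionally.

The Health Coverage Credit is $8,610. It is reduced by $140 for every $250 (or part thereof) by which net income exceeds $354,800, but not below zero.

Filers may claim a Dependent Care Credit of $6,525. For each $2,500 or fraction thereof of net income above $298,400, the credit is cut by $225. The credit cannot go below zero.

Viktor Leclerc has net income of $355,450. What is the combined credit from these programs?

Renter's Relief Credit: $355,450 is at or above $318,900, so the credit is $0.
Health Coverage Credit: income exceeds $354,800 by $650, which is 3 full-or-partial $250 increments; reduction = 3 × $140 = $420, leaving $8,190.
Dependent Care Credit: income exceeds $298,400 by $57,050, which is 23 full-or-partial $2,500 increments; reduction = 23 × $225 = $5,175, leaving $1,350.
Total: $0 + $8,190 + $1,350 = $9,540.

$9,540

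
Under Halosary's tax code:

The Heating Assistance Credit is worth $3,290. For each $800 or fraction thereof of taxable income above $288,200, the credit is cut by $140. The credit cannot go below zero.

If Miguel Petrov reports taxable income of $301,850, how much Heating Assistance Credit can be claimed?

Heating Assistance Credit: income exceeds $288,200 by $13,650, which is 18 full-or-partial $800 increments; reduction = 18 × $140 = $2,520, leaving $770.

$770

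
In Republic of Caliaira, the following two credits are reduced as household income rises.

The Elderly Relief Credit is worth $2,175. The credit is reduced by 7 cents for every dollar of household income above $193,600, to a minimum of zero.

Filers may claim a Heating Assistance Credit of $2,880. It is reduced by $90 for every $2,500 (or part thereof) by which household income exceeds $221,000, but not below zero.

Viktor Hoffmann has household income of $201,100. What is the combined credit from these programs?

Elderly Relief Credit: 7% of the $7,500 excess over $193,600 is $525; credit = $2,175 − $525 = $1,650.
Heating Assistance Credit: $201,100 is at or below the $221,000 threshold, so the full $2,880 applies.
Total: $1,650 + $2,880 = $4,530.

$4,530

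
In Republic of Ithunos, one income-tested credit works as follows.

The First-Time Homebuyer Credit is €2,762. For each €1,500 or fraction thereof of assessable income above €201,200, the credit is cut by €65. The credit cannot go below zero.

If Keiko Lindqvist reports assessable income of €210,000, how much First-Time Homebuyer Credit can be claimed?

€2,372

First-Time Homebuyer Credit: income exceeds €201,200 by €8,800, which is 6 full-or-partial €1,500 increments; reduction = 6 × €65 = €390, leaving €2,372.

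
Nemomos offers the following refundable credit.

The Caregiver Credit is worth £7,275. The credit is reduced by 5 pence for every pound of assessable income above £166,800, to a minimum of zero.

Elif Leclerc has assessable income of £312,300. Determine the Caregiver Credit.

Caregiver Credit: 5% of the £145,500 excess over £166,800 is £7,275 ≥ base, so the credit is £0.

£0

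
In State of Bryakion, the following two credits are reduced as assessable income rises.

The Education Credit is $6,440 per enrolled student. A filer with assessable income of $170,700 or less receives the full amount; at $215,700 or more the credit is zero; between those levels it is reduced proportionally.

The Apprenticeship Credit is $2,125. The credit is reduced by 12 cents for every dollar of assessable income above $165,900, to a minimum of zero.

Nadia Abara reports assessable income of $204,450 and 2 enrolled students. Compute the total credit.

$3,220

Education Credit: base = 2 × $6,440 = $12,880. $204,450 is $33,750 into a $45,000 phase-out range, leaving 11,250/45,000 of the credit: $12,880 × 11,250/45,000 = $3,220.
Apprenticeship Credit: 12% of the $38,550 excess over $165,900 is $4,626 ≥ base, so the credit is $0.
Total: $3,220 + $0 = $3,220.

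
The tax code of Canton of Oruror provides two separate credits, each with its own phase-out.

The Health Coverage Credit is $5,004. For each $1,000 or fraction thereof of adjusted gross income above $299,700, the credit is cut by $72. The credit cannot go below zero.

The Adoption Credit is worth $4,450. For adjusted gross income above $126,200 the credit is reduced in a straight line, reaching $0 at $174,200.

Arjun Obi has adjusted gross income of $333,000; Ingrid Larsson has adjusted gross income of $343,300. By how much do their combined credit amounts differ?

$720

Arjun ($333,000): Health Coverage Credit: income exceeds $299,700 by $33,300, which is 34 full-or-partial $1,000 increments; reduction = 34 × $72 = $2,448, leaving $2,556. Adoption Credit: $333,000 is at or above $174,200, so the credit is $0. total $2,556 + $0 = $2,556
Ingrid ($343,300): Health Coverage Credit: income exceeds $299,700 by $43,600, which is 44 full-or-partial $1,000 increments; reduction = 44 × $72 = $3,168, leaving $1,836. Adoption Credit: $343,300 is at or above $174,200, so the credit is $0. total $1,836 + $0 = $1,836
Difference: |$2,556 − $1,836| = $720.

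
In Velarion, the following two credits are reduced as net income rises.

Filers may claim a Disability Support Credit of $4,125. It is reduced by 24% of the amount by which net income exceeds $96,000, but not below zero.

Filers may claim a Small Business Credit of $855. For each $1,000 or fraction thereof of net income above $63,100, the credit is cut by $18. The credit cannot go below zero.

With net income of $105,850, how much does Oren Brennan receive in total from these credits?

$1,842

Disability Support Credit: 24% of the $9,850 excess over $96,000 is $2,364; credit = $4,125 − $2,364 = $1,761.
Small Business Credit: income exceeds $63,100 by $42,750, which is 43 full-or-partial $1,000 increments; reduction = 43 × $18 = $774, leaving $81.
Total: $1,761 + $81 = $1,842.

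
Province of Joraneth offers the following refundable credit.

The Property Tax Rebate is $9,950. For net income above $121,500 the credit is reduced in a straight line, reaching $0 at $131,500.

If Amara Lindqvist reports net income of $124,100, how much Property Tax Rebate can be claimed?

Property Tax Rebate: $124,100 is $2,600 into a $10,000 phase-out range, leaving 7,400/10,000 of the credit: $9,950 × 7,400/10,000 = $7,363.

$7,363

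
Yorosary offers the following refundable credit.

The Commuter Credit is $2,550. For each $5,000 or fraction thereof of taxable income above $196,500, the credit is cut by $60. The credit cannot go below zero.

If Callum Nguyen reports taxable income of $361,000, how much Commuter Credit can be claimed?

$570

Commuter Credit: income exceeds $196,500 by $164,500, which is 33 full-or-partial $5,000 increments; reduction = 33 × $60 = $1,980, leaving $570.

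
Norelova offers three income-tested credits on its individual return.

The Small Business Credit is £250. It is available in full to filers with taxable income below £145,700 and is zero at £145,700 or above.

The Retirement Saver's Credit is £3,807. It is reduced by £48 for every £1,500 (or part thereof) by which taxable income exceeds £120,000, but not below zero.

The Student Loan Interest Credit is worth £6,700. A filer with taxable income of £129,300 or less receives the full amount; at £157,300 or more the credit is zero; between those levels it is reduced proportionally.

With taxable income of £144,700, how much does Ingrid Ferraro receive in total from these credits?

Small Business Credit: £144,700 is below the £145,700 cutoff, so the full £250 applies.
Retirement Saver's Credit: income exceeds £120,000 by £24,700, which is 17 full-or-partial £1,500 increments; reduction = 17 × £48 = £816, leaving £2,991.
Student Loan Interest Credit: £144,700 is £15,400 into a £28,000 phase-out range, leaving 12,600/28,000 of the credit: £6,700 × 12,600/28,000 = £3,015.
Total: £250 + £2,991 + £3,015 = £6,256.

£6,256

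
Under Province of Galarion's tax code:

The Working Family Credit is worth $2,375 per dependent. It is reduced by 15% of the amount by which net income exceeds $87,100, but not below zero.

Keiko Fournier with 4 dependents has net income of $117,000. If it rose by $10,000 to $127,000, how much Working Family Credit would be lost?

At $117,000 — base = 4 × $2,375 = $9,500. 15% of the $29,900 excess over $87,100 is $4,485; credit = $9,500 − $4,485 = $5,015.
At $127,000 — base = 4 × $2,375 = $9,500. 15% of the $39,900 excess over $87,100 is $5,985; credit = $9,500 − $5,985 = $3,515.
Lost: $5,015 − $3,515 = $1,500.

$1,500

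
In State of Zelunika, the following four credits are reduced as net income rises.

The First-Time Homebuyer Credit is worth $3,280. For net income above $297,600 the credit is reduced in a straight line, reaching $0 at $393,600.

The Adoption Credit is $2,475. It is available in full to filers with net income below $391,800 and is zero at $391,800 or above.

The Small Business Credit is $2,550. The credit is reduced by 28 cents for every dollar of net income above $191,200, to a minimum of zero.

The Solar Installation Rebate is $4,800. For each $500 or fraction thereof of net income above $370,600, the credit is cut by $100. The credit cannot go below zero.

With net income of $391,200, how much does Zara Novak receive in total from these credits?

$3,157

First-Time Homebuyer Credit: $391,200 is $93,600 into a $96,000 phase-out range, leaving 2,400/96,000 of the credit: $3,280 × 2,400/96,000 = $82.
Adoption Credit: $391,200 is below the $391,800 cutoff, so the full $2,475 applies.
Small Business Credit: 28% of the $200,000 excess over $191,200 is $56,000 ≥ base, so the credit is $0.
Solar Installation Rebate: income exceeds $370,600 by $20,600, which is 42 full-or-partial $500 increments; reduction = 42 × $100 = $4,200, leaving $600.
Total: $82 + $2,475 + $0 + $600 = $3,157.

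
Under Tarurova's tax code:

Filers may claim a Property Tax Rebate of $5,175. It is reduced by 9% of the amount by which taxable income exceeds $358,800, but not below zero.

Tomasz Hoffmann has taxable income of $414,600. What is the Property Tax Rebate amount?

Property Tax Rebate: 9% of the $55,800 excess over $358,800 is $5,022; credit = $5,175 − $5,022 = $153.

$153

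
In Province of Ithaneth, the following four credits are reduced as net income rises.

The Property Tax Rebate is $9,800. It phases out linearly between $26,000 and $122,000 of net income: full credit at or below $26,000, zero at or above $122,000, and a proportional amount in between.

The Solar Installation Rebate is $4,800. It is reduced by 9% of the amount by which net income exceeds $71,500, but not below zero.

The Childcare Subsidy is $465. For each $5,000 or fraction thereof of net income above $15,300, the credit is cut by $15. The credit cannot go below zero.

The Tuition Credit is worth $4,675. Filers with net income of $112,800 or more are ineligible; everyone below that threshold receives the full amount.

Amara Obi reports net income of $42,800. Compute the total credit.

Property Tax Rebate: $42,800 is $16,800 into a $96,000 phase-out range, leaving 79,200/96,000 of the credit: $9,800 × 79,200/96,000 = $8,085.
Solar Installation Rebate: $42,800 is at or below the $71,500 threshold, so the full $4,800 applies.
Childcare Subsidy: income exceeds $15,300 by $27,500, which is 6 full-or-partial $5,000 increments; reduction = 6 × $15 = $90, leaving $375.
Tuition Credit: $42,800 is below the $112,800 cutoff, so the full $4,675 applies.
Total: $8,085 + $4,800 + $375 + $4,675 = $17,935.

$17,935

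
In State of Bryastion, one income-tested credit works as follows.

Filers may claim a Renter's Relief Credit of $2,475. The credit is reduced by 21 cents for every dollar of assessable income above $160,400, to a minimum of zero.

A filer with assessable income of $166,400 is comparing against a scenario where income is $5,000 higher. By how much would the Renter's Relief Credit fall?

$1,050

At $166,400 — 21% of the $6,000 excess over $160,400 is $1,260; credit = $2,475 − $1,260 = $1,215.
At $171,400 — 21% of the $11,000 excess over $160,400 is $2,310; credit = $2,475 − $2,310 = $165.
Lost: $1,215 − $165 = $1,050.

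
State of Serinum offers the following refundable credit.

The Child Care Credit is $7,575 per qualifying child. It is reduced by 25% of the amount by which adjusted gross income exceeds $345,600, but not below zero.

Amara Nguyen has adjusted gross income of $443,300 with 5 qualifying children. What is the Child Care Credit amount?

Child Care Credit: base = 5 × $7,575 = $37,875. 25% of the $97,700 excess over $345,600 is $24,425; credit = $37,875 − $24,425 = $13,450.

$13,450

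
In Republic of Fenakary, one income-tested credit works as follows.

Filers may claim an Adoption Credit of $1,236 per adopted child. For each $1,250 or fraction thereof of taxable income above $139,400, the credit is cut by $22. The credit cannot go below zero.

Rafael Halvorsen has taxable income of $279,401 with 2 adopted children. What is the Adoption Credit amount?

$0

Adoption Credit: base = 2 × $1,236 = $2,472. income exceeds $139,400 by $140,001 → 113 increments × $22 = $2,486 ≥ base, so the credit is $0.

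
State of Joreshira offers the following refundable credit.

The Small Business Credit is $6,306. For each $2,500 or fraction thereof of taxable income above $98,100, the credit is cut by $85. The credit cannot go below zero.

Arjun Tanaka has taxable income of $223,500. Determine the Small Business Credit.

Small Business Credit: income exceeds $98,100 by $125,400, which is 51 full-or-partial $2,500 increments; reduction = 51 × $85 = $4,335, leaving $1,971.

$1,971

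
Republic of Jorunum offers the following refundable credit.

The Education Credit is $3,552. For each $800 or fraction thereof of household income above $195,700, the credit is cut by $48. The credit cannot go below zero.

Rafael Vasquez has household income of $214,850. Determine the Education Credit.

Education Credit: income exceeds $195,700 by $19,150, which is 24 full-or-partial $800 increments; reduction = 24 × $48 = $1,152, leaving $2,400.

$2,400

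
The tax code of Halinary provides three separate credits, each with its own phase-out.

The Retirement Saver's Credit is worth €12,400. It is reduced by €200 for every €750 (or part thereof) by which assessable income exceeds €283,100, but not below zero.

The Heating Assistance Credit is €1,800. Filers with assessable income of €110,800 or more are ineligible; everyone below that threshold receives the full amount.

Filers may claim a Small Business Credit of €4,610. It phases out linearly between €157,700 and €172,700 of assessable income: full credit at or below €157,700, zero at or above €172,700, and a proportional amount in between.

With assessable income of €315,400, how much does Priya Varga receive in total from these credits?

Retirement Saver's Credit: income exceeds €283,100 by €32,300, which is 44 full-or-partial €750 increments; reduction = 44 × €200 = €8,800, leaving €3,600.
Heating Assistance Credit: €315,400 meets or exceeds the €110,800 cutoff, so the credit is €0.
Small Business Credit: €315,400 is at or above €172,700, so the credit is €0.
Total: €3,600 + €0 + €0 = €3,600.

€3,600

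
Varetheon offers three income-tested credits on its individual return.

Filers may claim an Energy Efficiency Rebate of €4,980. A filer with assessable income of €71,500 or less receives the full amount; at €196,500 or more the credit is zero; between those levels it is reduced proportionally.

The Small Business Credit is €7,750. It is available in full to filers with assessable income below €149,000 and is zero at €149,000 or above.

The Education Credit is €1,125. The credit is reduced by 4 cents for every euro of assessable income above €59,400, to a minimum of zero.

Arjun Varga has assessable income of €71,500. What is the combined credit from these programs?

€13,371

Energy Efficiency Rebate: €71,500 is at or below the €71,500 threshold, so the full €4,980 applies.
Small Business Credit: €71,500 is below the €149,000 cutoff, so the full €7,750 applies.
Education Credit: 4% of the €12,100 excess over €59,400 is €484; credit = €1,125 − €484 = €641.
Total: €4,980 + €7,750 + €641 = €13,371.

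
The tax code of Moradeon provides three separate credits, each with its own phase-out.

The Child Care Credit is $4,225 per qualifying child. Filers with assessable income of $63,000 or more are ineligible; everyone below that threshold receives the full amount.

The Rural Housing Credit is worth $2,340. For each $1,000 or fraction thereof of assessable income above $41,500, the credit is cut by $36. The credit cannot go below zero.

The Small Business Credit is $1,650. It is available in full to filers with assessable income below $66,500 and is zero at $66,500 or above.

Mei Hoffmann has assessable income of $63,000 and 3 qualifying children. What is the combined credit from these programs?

$3,198

Child Care Credit: base = 3 × $4,225 = $12,675. $63,000 meets or exceeds the $63,000 cutoff, so the credit is $0.
Rural Housing Credit: income exceeds $41,500 by $21,500, which is 22 full-or-partial $1,000 increments; reduction = 22 × $36 = $792, leaving $1,548.
Small Business Credit: $63,000 is below the $66,500 cutoff, so the full $1,650 applies.
Total: $0 + $1,548 + $1,650 = $3,198.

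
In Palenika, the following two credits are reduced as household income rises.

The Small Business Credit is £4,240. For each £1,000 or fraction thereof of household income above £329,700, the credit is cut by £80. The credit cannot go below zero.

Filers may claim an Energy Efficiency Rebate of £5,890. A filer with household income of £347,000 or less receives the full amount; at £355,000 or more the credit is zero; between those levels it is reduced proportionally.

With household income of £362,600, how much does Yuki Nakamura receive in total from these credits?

Small Business Credit: income exceeds £329,700 by £32,900, which is 33 full-or-partial £1,000 increments; reduction = 33 × £80 = £2,640, leaving £1,600.
Energy Efficiency Rebate: £362,600 is at or above £355,000, so the credit is £0.
Total: £1,600 + £0 = £1,600.

£1,600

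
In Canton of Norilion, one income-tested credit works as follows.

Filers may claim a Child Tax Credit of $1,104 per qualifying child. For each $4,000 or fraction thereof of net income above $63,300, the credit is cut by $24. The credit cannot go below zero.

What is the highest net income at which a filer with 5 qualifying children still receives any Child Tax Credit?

$979,300

Full credit = 5 × $1,104 = $5,520.
After 229 increments the reduction is 229 × $24 = $5,496, leaving $24; one more increment wipes it out. Increment 229 ends at excess 229 × $4,000 = $916,000, so the highest qualifying income is $63,300 + $916,000 = $979,300.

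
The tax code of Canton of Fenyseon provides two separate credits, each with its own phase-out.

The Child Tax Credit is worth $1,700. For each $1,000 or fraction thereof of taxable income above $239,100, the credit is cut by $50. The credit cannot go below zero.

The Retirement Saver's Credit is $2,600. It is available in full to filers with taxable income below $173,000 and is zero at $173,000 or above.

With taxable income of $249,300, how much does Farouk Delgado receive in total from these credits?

Child Tax Credit: income exceeds $239,100 by $10,200, which is 11 full-or-partial $1,000 increments; reduction = 11 × $50 = $550, leaving $1,150.
Retirement Saver's Credit: $249,300 meets or exceeds the $173,000 cutoff, so the credit is $0.
Total: $1,150 + $0 = $1,150.

$1,150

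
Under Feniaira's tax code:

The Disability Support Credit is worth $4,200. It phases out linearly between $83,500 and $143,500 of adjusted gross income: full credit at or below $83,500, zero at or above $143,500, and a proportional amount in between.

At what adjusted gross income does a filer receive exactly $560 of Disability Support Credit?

$560 is 560/4,200 of the full $4,200, so 3,640/4,200 of the $60,000 range has been used: income = $83,500 + $60,000 × 3,640/4,200 = $135,500.

$135,500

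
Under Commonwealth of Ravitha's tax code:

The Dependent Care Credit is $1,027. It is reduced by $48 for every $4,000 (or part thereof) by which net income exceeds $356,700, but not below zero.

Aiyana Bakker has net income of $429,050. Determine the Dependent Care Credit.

$115

Dependent Care Credit: income exceeds $356,700 by $72,350, which is 19 full-or-partial $4,000 increments; reduction = 19 × $48 = $912, leaving $115.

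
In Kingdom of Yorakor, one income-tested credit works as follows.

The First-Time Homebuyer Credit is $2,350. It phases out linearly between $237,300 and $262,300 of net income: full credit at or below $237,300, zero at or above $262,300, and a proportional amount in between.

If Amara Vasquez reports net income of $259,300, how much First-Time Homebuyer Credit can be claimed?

First-Time Homebuyer Credit: $259,300 is $22,000 into a $25,000 phase-out range, leaving 3,000/25,000 of the credit: $2,350 × 3,000/25,000 = $282.

$282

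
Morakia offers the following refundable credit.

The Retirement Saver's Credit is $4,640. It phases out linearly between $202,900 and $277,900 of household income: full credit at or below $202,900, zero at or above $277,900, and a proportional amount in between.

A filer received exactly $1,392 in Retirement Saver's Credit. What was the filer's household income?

$1,392 is 1,392/4,640 of the full $4,640, so 3,248/4,640 of the $75,000 range has been used: income = $202,900 + $75,000 × 3,248/4,640 = $255,400.

$255,400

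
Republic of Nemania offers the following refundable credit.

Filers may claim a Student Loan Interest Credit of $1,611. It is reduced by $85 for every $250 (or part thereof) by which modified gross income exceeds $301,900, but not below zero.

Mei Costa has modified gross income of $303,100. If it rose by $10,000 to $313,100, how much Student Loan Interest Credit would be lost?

$1,186

At $303,100 — income exceeds $301,900 by $1,200, which is 5 full-or-partial $250 increments; reduction = 5 × $85 = $425, leaving $1,186.
At $313,100 — income exceeds $301,900 by $11,200 → 45 increments × $85 = $3,825 ≥ base, so the credit is $0.
Lost: $1,186 − $0 = $1,186.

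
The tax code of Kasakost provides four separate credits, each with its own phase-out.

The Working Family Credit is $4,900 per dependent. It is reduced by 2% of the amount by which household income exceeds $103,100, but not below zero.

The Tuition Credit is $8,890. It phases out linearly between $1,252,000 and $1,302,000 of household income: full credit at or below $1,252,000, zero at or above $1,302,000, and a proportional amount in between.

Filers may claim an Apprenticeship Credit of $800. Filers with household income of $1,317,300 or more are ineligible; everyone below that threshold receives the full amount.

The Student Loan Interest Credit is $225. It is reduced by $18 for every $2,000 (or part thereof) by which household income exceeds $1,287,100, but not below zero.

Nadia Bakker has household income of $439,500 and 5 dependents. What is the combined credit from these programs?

Working Family Credit: base = 5 × $4,900 = $24,500. 2% of the $336,400 excess over $103,100 is $6,728; credit = $24,500 − $6,728 = $17,772.
Tuition Credit: $439,500 is at or below the $1,252,000 threshold, so the full $8,890 applies.
Apprenticeship Credit: $439,500 is below the $1,317,300 cutoff, so the full $800 applies.
Student Loan Interest Credit: $439,500 is at or below the $1,287,100 threshold, so the full $225 applies.
Total: $17,772 + $8,890 + $800 + $225 = $27,687.

$27,687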